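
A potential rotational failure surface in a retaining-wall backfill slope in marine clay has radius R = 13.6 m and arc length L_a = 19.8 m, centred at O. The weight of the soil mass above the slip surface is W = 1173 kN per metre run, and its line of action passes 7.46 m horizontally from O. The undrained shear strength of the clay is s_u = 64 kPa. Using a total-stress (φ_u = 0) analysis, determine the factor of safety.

Taking moments about the centre O, the resisting moment is provided by the undrained shear strength acting along the arc:
M_R = s_u·L_a·R = 64·19.80·13.6 = 17233.9 kN·m/m
M_D = W·d = 1173·7.46 = 8750.6 kN·m/m
FS = M_R / M_D = 17233.9 / 8750.6 = 1.969

FS = 1.97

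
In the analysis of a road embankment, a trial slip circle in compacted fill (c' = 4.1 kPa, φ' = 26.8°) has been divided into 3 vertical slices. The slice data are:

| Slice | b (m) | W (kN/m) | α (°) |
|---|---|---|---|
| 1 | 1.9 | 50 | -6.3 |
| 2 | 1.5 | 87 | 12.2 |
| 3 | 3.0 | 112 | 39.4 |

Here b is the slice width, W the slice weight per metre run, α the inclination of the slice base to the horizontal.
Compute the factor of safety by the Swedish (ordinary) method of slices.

Ordinary method of slices: FS = Σ[c'·Δl_i + (W_i cosα_i)·tanφ'] / Σ W_i sinα_i, with Δl_i = b_i / cosα_i.
Slice 1: Δl = 1.9/cos(-6.3°) = 1.912 m; N'_1 = 50·cos(-6.3°) = 49.7; c'Δl = 7.84; W sinα = -5.5
Slice 2: Δl = 1.5/cos12.2° = 1.535 m; N'_2 = 87·cos12.2° = 85.0; c'Δl = 6.29; W sinα = 18.4
Slice 3: Δl = 3.0/cos39.4° = 3.882 m; N'_3 = 112·cos39.4° = 86.5; c'Δl = 15.92; W sinα = 71.1
Σc'Δl = 30.0 kN/m; ΣN' = 221.3 kN/m; ΣW sinα = 84.0 kN/m
Resisting = 30.0 + 221.3·tan26.8° = 30.0 + 111.8 = 141.8 kN/m
FS = 141.8 / 84.0 = 1.689

FS = 1.69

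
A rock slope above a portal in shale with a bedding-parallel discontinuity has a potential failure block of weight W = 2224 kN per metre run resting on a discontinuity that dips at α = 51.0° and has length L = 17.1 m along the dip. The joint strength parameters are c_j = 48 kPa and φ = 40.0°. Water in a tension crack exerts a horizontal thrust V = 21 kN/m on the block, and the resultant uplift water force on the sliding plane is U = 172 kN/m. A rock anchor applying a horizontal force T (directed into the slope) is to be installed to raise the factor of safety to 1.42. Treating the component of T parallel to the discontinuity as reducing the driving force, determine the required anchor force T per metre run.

Resolving forces along and normal to the sliding plane, with the horizontal anchor force T adding T·sinα to the effective normal force and T·cosα acting up the plane against the driving force:
FS = [c_jL + (W cosα − U − V sinα + T sinα) tanφ] / [W sinα + V cosα − T cosα]
Without the anchor: N' = 1211.3 kN/m, driving T_d = 1741.6 kN/m, resisting R = 48·17.1 + 1211.3·tan40.0° = 1837.2 kN/m, FS = 1.05.
Setting FS = 1.42 and solving for T:
1.42·(1741.6 − T cos51.0°) = 1837.2 + T sin51.0°·tan40.0°
T·(sin51.0°·tan40.0° + 1.42·cos51.0°) = 1.42·1741.6 − 1837.2
T·(0.7771·0.8391 + 1.42·0.6293) = 2473.1 − 1837.2 = 635.9
T·1.5457 = 635.9
T = 411.4 kN/m

T = 411 kN/m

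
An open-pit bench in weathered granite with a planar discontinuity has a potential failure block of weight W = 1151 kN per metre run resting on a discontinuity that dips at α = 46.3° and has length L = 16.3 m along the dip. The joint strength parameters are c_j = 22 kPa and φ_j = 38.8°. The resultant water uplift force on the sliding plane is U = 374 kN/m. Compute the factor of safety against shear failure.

FS = 0.84

Resolving the block weight along and normal to the plane and applying the Mohr–Coulomb strength on the joint:
N' = W cosα − U = 1151·cos46.3° − 374 = 421.2 kN/m
Driving force T = W sinα = 1151·sin46.3° = 832.1 kN/m
Resisting force R = c_j·L + N'·tanφ_j = 22·16.3 + 421.2·tan38.8° = 358.6 + 338.7 = 697.3 kN/m
FS = R / T = 697.3 / 832.1 = 0.838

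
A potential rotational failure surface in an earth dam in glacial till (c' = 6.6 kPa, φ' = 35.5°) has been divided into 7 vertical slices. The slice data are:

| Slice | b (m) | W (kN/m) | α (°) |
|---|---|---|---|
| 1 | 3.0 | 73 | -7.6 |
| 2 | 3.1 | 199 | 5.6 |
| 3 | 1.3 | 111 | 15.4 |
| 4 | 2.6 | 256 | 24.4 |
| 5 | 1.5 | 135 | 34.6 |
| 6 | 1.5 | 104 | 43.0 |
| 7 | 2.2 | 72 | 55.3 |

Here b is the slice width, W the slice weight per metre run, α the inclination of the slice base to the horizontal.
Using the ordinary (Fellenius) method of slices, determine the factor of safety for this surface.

FS = 2.04

Ordinary method of slices: FS = Σ[c'·Δl_i + (W_i cosα_i)·tanφ'] / Σ W_i sinα_i, with Δl_i = b_i / cosα_i.
Slice 1: Δl = 3.0/cos(-7.6°) = 3.027 m; N'_1 = 73·cos(-7.6°) = 72.4; c'Δl = 19.98; W sinα = -9.7
Slice 2: Δl = 3.1/cos5.6° = 3.115 m; N'_2 = 199·cos5.6° = 198.1; c'Δl = 20.56; W sinα = 19.4
Slice 3: Δl = 1.3/cos15.4° = 1.348 m; N'_3 = 111·cos15.4° = 107.0; c'Δl = 8.90; W sinα = 29.5
Slice 4: Δl = 2.6/cos24.4° = 2.855 m; N'_4 = 256·cos24.4° = 233.1; c'Δl = 18.84; W sinα = 105.8
Slice 5: Δl = 1.5/cos34.6° = 1.822 m; N'_5 = 135·cos34.6° = 111.1; c'Δl = 12.03; W sinα = 76.7
Slice 6: Δl = 1.5/cos43.0° = 2.051 m; N'_6 = 104·cos43.0° = 76.1; c'Δl = 13.54; W sinα = 70.9
Slice 7: Δl = 2.2/cos55.3° = 3.865 m; N'_7 = 72·cos55.3° = 41.0; c'Δl = 25.51; W sinα = 59.2
Σc'Δl = 119.3 kN/m; ΣN' = 838.7 kN/m; ΣW sinα = 351.8 kN/m
Resisting = 119.3 + 838.7·tan35.5° = 119.3 + 598.3 = 717.6 kN/m
FS = 717.6 / 351.8 = 2.040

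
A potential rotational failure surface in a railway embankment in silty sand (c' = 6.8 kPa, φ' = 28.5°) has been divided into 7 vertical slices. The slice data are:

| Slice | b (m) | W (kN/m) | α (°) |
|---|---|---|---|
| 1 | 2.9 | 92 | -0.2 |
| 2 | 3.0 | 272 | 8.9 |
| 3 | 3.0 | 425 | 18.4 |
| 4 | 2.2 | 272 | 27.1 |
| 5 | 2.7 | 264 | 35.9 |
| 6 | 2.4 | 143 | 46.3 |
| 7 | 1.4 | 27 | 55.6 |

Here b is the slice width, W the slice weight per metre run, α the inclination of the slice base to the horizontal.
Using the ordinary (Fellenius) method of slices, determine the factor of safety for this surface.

FS = 1.49

Ordinary method of slices: FS = Σ[c'·Δl_i + (W_i cosα_i)·tanφ'] / Σ W_i sinα_i, with Δl_i = b_i / cosα_i.
Slice 1: Δl = 2.9/cos(-0.2°) = 2.900 m; N'_1 = 92·cos(-0.2°) = 92.0; c'Δl = 19.72; W sinα = -0.3
Slice 2: Δl = 3.0/cos8.9° = 3.037 m; N'_2 = 272·cos8.9° = 268.7; c'Δl = 20.65; W sinα = 42.1
Slice 3: Δl = 3.0/cos18.4° = 3.162 m; N'_3 = 425·cos18.4° = 403.3; c'Δl = 21.50; W sinα = 134.2
Slice 4: Δl = 2.2/cos27.1° = 2.471 m; N'_4 = 272·cos27.1° = 242.1; c'Δl = 16.80; W sinα = 123.9
Slice 5: Δl = 2.7/cos35.9° = 3.333 m; N'_5 = 264·cos35.9° = 213.9; c'Δl = 22.67; W sinα = 154.8
Slice 6: Δl = 2.4/cos46.3° = 3.474 m; N'_6 = 143·cos46.3° = 98.8; c'Δl = 23.62; W sinα = 103.4
Slice 7: Δl = 1.4/cos55.6° = 2.478 m; N'_7 = 27·cos55.6° = 15.3; c'Δl = 16.85; W sinα = 22.3
Σc'Δl = 141.8 kN/m; ΣN' = 1334.0 kN/m; ΣW sinα = 580.3 kN/m
Resisting = 141.8 + 1334.0·tan28.5° = 141.8 + 724.3 = 866.1 kN/m
FS = 866.1 / 580.3 = 1.493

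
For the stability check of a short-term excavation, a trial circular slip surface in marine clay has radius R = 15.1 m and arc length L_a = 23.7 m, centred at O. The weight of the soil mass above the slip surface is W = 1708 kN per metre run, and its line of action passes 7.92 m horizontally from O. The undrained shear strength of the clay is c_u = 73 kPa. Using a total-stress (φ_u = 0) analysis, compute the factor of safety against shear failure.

Taking moments about the centre O, the resisting moment is provided by the undrained shear strength acting along the arc:
M_R = c_u·L_a·R = 73·23.70·15.1 = 26124.5 kN·m/m
M_D = W·d = 1708·7.92 = 13527.4 kN·m/m
FS = M_R / M_D = 26124.5 / 13527.4 = 1.931

FS = 1.93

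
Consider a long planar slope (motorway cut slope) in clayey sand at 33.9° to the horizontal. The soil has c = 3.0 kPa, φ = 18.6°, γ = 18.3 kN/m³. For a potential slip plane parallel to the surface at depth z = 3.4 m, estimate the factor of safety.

For an infinite slope with a slip plane parallel to the surface (no pore pressure): FS = [c + γz cos²β tanφ] / [γz sinβ cosβ].
γz = 18.3·3.4 = 62.22 kN/m²
Numerator = 3.0 + 62.22·cos²33.9°·tan18.6° = 3.0 + 62.22·0.6889·0.3365 = 17.426 kPa
Denominator = 62.22·sin33.9°·cos33.9° = 62.22·0.5577·0.8300 = 28.804 kPa
FS = 17.426 / 28.804 = 0.605

FS = 0.60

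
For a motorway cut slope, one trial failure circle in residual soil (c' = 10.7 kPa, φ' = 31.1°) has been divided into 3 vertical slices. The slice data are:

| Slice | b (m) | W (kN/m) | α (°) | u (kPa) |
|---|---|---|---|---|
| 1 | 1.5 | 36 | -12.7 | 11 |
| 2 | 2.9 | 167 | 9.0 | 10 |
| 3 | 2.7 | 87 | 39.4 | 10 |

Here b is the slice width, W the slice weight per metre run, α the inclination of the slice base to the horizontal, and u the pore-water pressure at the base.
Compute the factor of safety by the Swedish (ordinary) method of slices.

Ordinary method of slices: FS = Σ[c'·Δl_i + (W_i cosα_i − u_i·Δl_i)·tanφ'] / Σ W_i sinα_i, with Δl_i = b_i / cosα_i.
Slice 1: Δl = 1.5/cos(-12.7°) = 1.538 m; N'_1 = 36·cos(-12.7°) − 11·1.538 = 18.2; c'Δl = 16.45; W sinα = -7.9
Slice 2: Δl = 2.9/cos9.0° = 2.936 m; N'_2 = 167·cos9.0° − 10·2.936 = 135.6; c'Δl = 31.42; W sinα = 26.1
Slice 3: Δl = 2.7/cos39.4° = 3.494 m; N'_3 = 87·cos39.4° − 10·3.494 = 32.3; c'Δl = 37.39; W sinα = 55.2
Σc'Δl = 85.3 kN/m; ΣN' = 186.1 kN/m; ΣW sinα = 73.4 kN/m
Resisting = 85.3 + 186.1·tan31.1° = 85.3 + 112.2 = 197.5 kN/m
FS = 197.5 / 73.4 = 2.690

FS = 2.69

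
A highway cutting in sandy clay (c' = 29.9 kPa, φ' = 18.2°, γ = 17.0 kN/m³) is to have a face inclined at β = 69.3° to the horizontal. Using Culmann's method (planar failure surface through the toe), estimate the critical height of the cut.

H_c = 16.80 m

Culmann's analysis gives the critical failure plane at α_cr = (β + φ')/2 = (69.3 + 18.2)/2 = 43.8°, and the critical height
H_c = (4c'/γ) · sinβ cosφ' / [1 − cos(β − φ')]
    = (4·29.9/17.0) · sin69.3°·cos18.2° / [1 − cos(51.1°)]
    = 7.035 · 0.9354·0.9500 / [1 − 0.6280]
    = 7.035 · 0.8886 / 0.3720
    = 16.80 m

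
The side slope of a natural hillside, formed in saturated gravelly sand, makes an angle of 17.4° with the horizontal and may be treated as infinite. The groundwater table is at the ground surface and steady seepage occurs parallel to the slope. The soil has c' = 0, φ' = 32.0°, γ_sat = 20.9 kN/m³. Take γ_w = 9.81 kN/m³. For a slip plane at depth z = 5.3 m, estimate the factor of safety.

With seepage parallel to the slope and the water table at the surface, the effective normal stress on the slip plane uses the buoyant unit weight γ' = γ_sat − γ_w while the driving shear stress uses γ_sat:
FS = [c' + γ' z cos²β tanφ'] / [γ_sat z sinβ cosβ]
(For c' = 0 this reduces to FS = (γ'/γ_sat)·tanφ'/tanβ.)
γ' = 20.9 − 9.81 = 11.09 kN/m³
Numerator = 0.0 + 11.09·5.3·cos²17.4°·tan32.0° = 0.0 + 11.09·5.3·0.9106·0.6249 = 33.444 kPa
Denominator = 20.9·5.3·sin17.4°·cos17.4° = 20.9·5.3·0.2990·0.9542 = 31.609 kPa
FS = 33.444 / 31.609 = 1.058

FS = 1.06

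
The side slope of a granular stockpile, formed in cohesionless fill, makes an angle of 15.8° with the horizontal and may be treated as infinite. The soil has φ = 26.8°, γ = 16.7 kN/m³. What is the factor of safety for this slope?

For a dry cohesionless infinite slope the factor of safety is FS = tanφ / tanβ.
FS = tan26.8° / tan15.8° = 0.5051 / 0.2830 = 1.785

FS = 1.79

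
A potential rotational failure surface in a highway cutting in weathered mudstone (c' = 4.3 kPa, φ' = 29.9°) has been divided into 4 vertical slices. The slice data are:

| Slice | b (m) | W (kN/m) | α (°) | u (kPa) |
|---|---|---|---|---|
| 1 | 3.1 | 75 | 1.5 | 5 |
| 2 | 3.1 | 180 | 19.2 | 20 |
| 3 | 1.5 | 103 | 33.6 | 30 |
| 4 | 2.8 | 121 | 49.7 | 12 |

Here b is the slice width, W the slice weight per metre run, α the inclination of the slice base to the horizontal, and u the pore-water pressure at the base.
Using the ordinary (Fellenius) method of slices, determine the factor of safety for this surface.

FS = 0.86

Ordinary method of slices: FS = Σ[c'·Δl_i + (W_i cosα_i − u_i·Δl_i)·tanφ'] / Σ W_i sinα_i, with Δl_i = b_i / cosα_i.
Slice 1: Δl = 3.1/cos1.5° = 3.101 m; N'_1 = 75·cos1.5° − 5·3.101 = 59.5; c'Δl = 13.33; W sinα = 2.0
Slice 2: Δl = 3.1/cos19.2° = 3.283 m; N'_2 = 180·cos19.2° − 20·3.283 = 104.3; c'Δl = 14.12; W sinα = 59.2
Slice 3: Δl = 1.5/cos33.6° = 1.801 m; N'_3 = 103·cos33.6° − 30·1.801 = 31.8; c'Δl = 7.74; W sinα = 57.0
Slice 4: Δl = 2.8/cos49.7° = 4.329 m; N'_4 = 121·cos49.7° − 12·4.329 = 26.3; c'Δl = 18.62; W sinα = 92.3
Σc'Δl = 53.8 kN/m; ΣN' = 221.9 kN/m; ΣW sinα = 210.4 kN/m
Resisting = 53.8 + 221.9·tan29.9° = 53.8 + 127.6 = 181.4 kN/m
FS = 181.4 / 210.4 = 0.862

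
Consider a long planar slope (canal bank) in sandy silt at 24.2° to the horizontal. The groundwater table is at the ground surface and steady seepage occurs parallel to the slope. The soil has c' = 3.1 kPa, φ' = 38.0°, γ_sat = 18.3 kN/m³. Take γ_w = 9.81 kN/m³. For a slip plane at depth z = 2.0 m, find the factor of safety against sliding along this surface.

With seepage parallel to the slope and the water table at the surface, the effective normal stress on the slip plane uses the buoyant unit weight γ' = γ_sat − γ_w while the driving shear stress uses γ_sat:
FS = [c' + γ' z cos²β tanφ'] / [γ_sat z sinβ cosβ]
γ' = 18.3 − 9.81 = 8.49 kN/m³
Numerator = 3.1 + 8.49·2.0·cos²24.2°·tan38.0° = 3.1 + 8.49·2.0·0.8320·0.7813 = 14.137 kPa
Denominator = 18.3·2.0·sin24.2°·cos24.2° = 18.3·2.0·0.4099·0.9121 = 13.685 kPa
FS = 14.137 / 13.685 = 1.033

FS = 1.03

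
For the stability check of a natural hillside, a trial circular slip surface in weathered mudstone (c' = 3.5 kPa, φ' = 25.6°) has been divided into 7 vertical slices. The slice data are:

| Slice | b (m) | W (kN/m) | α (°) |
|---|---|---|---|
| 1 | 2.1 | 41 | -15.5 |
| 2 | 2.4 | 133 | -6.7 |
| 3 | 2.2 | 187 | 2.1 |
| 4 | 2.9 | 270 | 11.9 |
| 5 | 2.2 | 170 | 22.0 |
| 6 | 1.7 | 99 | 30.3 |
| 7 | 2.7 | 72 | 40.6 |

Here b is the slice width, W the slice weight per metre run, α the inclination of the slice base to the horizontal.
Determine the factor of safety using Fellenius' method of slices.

FS = 2.56

Ordinary method of slices: FS = Σ[c'·Δl_i + (W_i cosα_i)·tanφ'] / Σ W_i sinα_i, with Δl_i = b_i / cosα_i.
Slice 1: Δl = 2.1/cos(-15.5°) = 2.179 m; N'_1 = 41·cos(-15.5°) = 39.5; c'Δl = 7.63; W sinα = -11.0
Slice 2: Δl = 2.4/cos(-6.7°) = 2.417 m; N'_2 = 133·cos(-6.7°) = 132.1; c'Δl = 8.46; W sinα = -15.5
Slice 3: Δl = 2.2/cos2.1° = 2.201 m; N'_3 = 187·cos2.1° = 186.9; c'Δl = 7.71; W sinα = 6.9
Slice 4: Δl = 2.9/cos11.9° = 2.964 m; N'_4 = 270·cos11.9° = 264.2; c'Δl = 10.37; W sinα = 55.7
Slice 5: Δl = 2.2/cos22.0° = 2.373 m; N'_5 = 170·cos22.0° = 157.6; c'Δl = 8.30; W sinα = 63.7
Slice 6: Δl = 1.7/cos30.3° = 1.969 m; N'_6 = 99·cos30.3° = 85.5; c'Δl = 6.89; W sinα = 49.9
Slice 7: Δl = 2.7/cos40.6° = 3.556 m; N'_7 = 72·cos40.6° = 54.7; c'Δl = 12.45; W sinα = 46.9
Σc'Δl = 61.8 kN/m; ΣN' = 920.4 kN/m; ΣW sinα = 196.5 kN/m
Resisting = 61.8 + 920.4·tan25.6° = 61.8 + 441.0 = 502.8 kN/m
FS = 502.8 / 196.5 = 2.558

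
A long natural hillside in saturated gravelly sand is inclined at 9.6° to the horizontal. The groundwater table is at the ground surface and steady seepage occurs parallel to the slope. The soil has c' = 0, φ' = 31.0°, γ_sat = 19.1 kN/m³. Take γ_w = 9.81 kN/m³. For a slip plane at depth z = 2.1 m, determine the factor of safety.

FS = 1.73

With seepage parallel to the slope and the water table at the surface, the effective normal stress on the slip plane uses the buoyant unit weight γ' = γ_sat − γ_w while the driving shear stress uses γ_sat:
FS = [c' + γ' z cos²β tanφ'] / [γ_sat z sinβ cosβ]
(For c' = 0 this reduces to FS = (γ'/γ_sat)·tanφ'/tanβ.)
γ' = 19.1 − 9.81 = 9.29 kN/m³
Numerator = 0.0 + 9.29·2.1·cos²9.6°·tan31.0° = 0.0 + 9.29·2.1·0.9722·0.6009 = 11.396 kPa
Denominator = 19.1·2.1·sin9.6°·cos9.6° = 19.1·2.1·0.1668·0.9860 = 6.595 kPa
FS = 11.396 / 6.595 = 1.728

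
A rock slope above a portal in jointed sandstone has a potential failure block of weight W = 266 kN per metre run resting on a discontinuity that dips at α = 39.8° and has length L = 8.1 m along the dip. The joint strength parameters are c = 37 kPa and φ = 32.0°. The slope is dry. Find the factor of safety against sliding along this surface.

FS = 2.51

Resolving the block weight along and normal to the plane and applying the Mohr–Coulomb strength on the joint:
N' = W cosα = 266·cos39.8° = 204.4 kN/m
Driving force T = W sinα = 266·sin39.8° = 170.3 kN/m
Resisting force R = c·L + N'·tanφ = 37·8.1 + 204.4·tan32.0° = 299.7 + 127.7 = 427.4 kN/m
FS = R / T = 427.4 / 170.3 = 2.510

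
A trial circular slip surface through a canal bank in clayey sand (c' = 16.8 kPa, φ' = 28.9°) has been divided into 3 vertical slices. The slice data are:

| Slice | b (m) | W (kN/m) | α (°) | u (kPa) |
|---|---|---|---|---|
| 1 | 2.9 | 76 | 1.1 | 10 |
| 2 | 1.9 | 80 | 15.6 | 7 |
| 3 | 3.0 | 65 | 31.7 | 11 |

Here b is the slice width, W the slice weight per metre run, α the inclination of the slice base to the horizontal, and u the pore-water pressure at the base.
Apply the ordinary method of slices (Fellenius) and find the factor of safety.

Ordinary method of slices: FS = Σ[c'·Δl_i + (W_i cosα_i − u_i·Δl_i)·tanφ'] / Σ W_i sinα_i, with Δl_i = b_i / cosα_i.
Slice 1: Δl = 2.9/cos1.1° = 2.901 m; N'_1 = 76·cos1.1° − 10·2.901 = 47.0; c'Δl = 48.73; W sinα = 1.5
Slice 2: Δl = 1.9/cos15.6° = 1.973 m; N'_2 = 80·cos15.6° − 7·1.973 = 63.2; c'Δl = 33.14; W sinα = 21.5
Slice 3: Δl = 3.0/cos31.7° = 3.526 m; N'_3 = 65·cos31.7° − 11·3.526 = 16.5; c'Δl = 59.24; W sinα = 34.2
Σc'Δl = 141.1 kN/m; ΣN' = 126.7 kN/m; ΣW sinα = 57.1 kN/m
Resisting = 141.1 + 126.7·tan28.9° = 141.1 + 70.0 = 211.1 kN/m
FS = 211.1 / 57.1 = 3.695

FS = 3.69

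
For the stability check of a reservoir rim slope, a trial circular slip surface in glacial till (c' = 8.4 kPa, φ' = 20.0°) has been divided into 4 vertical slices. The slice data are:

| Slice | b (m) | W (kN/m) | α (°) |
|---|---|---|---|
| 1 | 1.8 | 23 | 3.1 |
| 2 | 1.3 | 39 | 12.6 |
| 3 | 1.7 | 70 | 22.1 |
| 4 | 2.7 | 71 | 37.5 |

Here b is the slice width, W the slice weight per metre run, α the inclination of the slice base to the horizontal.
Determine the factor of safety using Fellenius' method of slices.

FS = 1.72

Ordinary method of slices: FS = Σ[c'·Δl_i + (W_i cosα_i)·tanφ'] / Σ W_i sinα_i, with Δl_i = b_i / cosα_i.
Slice 1: Δl = 1.8/cos3.1° = 1.803 m; N'_1 = 23·cos3.1° = 23.0; c'Δl = 15.14; W sinα = 1.2
Slice 2: Δl = 1.3/cos12.6° = 1.332 m; N'_2 = 39·cos12.6° = 38.1; c'Δl = 11.19; W sinα = 8.5
Slice 3: Δl = 1.7/cos22.1° = 1.835 m; N'_3 = 70·cos22.1° = 64.9; c'Δl = 15.41; W sinα = 26.3
Slice 4: Δl = 2.7/cos37.5° = 3.403 m; N'_4 = 71·cos37.5° = 56.3; c'Δl = 28.59; W sinα = 43.2
Σc'Δl = 70.3 kN/m; ΣN' = 182.2 kN/m; ΣW sinα = 79.3 kN/m
Resisting = 70.3 + 182.2·tan20.0° = 70.3 + 66.3 = 136.7 kN/m
FS = 136.7 / 79.3 = 1.723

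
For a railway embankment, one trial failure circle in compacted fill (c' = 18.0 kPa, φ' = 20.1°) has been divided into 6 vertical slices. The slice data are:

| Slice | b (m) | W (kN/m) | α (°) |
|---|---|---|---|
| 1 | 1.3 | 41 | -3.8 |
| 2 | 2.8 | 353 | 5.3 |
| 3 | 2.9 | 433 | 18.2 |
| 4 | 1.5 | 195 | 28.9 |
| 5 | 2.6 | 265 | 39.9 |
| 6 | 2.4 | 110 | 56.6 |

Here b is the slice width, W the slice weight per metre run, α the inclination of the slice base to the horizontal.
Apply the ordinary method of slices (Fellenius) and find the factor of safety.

FS = 1.44

Ordinary method of slices: FS = Σ[c'·Δl_i + (W_i cosα_i)·tanφ'] / Σ W_i sinα_i, with Δl_i = b_i / cosα_i.
Slice 1: Δl = 1.3/cos(-3.8°) = 1.303 m; N'_1 = 41·cos(-3.8°) = 40.9; c'Δl = 23.45; W sinα = -2.7
Slice 2: Δl = 2.8/cos5.3° = 2.812 m; N'_2 = 353·cos5.3° = 351.5; c'Δl = 50.62; W sinα = 32.6
Slice 3: Δl = 2.9/cos18.2° = 3.053 m; N'_3 = 433·cos18.2° = 411.3; c'Δl = 54.95; W sinα = 135.2
Slice 4: Δl = 1.5/cos28.9° = 1.713 m; N'_4 = 195·cos28.9° = 170.7; c'Δl = 30.84; W sinα = 94.2
Slice 5: Δl = 2.6/cos39.9° = 3.389 m; N'_5 = 265·cos39.9° = 203.3; c'Δl = 61.00; W sinα = 170.0
Slice 6: Δl = 2.4/cos56.6° = 4.360 m; N'_6 = 110·cos56.6° = 60.6; c'Δl = 78.48; W sinα = 91.8
Σc'Δl = 299.3 kN/m; ΣN' = 1238.3 kN/m; ΣW sinα = 521.2 kN/m
Resisting = 299.3 + 1238.3·tan20.1° = 299.3 + 453.2 = 752.5 kN/m
FS = 752.5 / 521.2 = 1.444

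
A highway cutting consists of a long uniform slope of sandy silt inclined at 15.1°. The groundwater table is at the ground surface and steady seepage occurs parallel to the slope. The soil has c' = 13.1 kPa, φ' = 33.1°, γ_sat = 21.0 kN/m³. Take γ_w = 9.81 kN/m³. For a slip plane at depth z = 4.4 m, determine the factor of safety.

With seepage parallel to the slope and the water table at the surface, the effective normal stress on the slip plane uses the buoyant unit weight γ' = γ_sat − γ_w while the driving shear stress uses γ_sat:
FS = [c' + γ' z cos²β tanφ'] / [γ_sat z sinβ cosβ]
γ' = 21.0 − 9.81 = 11.19 kN/m³
Numerator = 13.1 + 11.19·4.4·cos²15.1°·tan33.1° = 13.1 + 11.19·4.4·0.9321·0.6519 = 43.018 kPa
Denominator = 21.0·4.4·sin15.1°·cos15.1° = 21.0·4.4·0.2605·0.9655 = 23.240 kPa
FS = 43.018 / 23.240 = 1.851

FS = 1.85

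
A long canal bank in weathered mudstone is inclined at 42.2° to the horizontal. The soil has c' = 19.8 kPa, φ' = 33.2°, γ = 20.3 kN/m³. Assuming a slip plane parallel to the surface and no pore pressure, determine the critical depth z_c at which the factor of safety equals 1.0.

z_c = 7.04 m

Setting FS = 1.00 in FS = [c' + γz cos²β tanφ'] / [γz sinβ cosβ] and solving for z:
z = c' / [γ cosβ (FS·sinβ − cosβ·tanφ')]
  = 19.8 / [20.3·cos42.2°·(1.00·sin42.2° − cos42.2°·tan33.2°)]
  = 19.8 / [20.3·0.7408·(1.00·0.6717 − 0.7408·0.6544)]
  = 19.8 / 2.8114 = 7.043 m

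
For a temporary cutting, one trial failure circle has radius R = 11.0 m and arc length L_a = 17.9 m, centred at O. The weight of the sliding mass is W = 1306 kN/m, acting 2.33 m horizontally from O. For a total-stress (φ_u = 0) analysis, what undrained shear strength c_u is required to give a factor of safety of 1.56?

c_u = 24.1 kPa

FS = c_u·L_a·R / (W·d), so c_u = FS·W·d / (L_a·R).
c_u = 1.56·1306·2.33 / (17.90·11.0) = 4747.0 / 196.90 = 24.11 kPa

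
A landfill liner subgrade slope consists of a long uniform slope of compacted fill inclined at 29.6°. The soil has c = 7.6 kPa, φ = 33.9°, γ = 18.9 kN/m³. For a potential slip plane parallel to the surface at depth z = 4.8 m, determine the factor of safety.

For an infinite slope with a slip plane parallel to the surface (no pore pressure): FS = [c + γz cos²β tanφ] / [γz sinβ cosβ].
γz = 18.9·4.8 = 90.72 kN/m²
Numerator = 7.6 + 90.72·cos²29.6°·tan33.9° = 7.6 + 90.72·0.7560·0.6720 = 53.688 kPa
Denominator = 90.72·sin29.6°·cos29.6° = 90.72·0.4939·0.8695 = 38.962 kPa
FS = 53.688 / 38.962 = 1.378

FS = 1.38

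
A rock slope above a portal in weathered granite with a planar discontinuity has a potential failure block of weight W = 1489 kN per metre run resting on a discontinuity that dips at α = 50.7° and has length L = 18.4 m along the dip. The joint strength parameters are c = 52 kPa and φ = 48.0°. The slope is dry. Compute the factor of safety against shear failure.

Resolving the block weight along and normal to the plane and applying the Mohr–Coulomb strength on the joint:
N' = W cosα = 1489·cos50.7° = 943.1 kN/m
Driving force T = W sinα = 1489·sin50.7° = 1152.2 kN/m
Resisting force R = c·L + N'·tanφ = 52·18.4 + 943.1·tan48.0° = 956.8 + 1047.4 = 2004.2 kN/m
FS = R / T = 2004.2 / 1152.2 = 1.739

FS = 1.74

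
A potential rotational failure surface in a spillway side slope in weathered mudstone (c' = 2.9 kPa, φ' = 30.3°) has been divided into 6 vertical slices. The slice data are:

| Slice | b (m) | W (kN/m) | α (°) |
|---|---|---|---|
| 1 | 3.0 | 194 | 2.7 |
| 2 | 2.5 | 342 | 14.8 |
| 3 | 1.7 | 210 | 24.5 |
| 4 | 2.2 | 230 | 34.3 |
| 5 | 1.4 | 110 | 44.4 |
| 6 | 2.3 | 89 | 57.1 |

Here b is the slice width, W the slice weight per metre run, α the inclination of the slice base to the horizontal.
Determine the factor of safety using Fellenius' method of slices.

FS = 1.40

Ordinary method of slices: FS = Σ[c'·Δl_i + (W_i cosα_i)·tanφ'] / Σ W_i sinα_i, with Δl_i = b_i / cosα_i.
Slice 1: Δl = 3.0/cos2.7° = 3.003 m; N'_1 = 194·cos2.7° = 193.8; c'Δl = 8.71; W sinα = 9.1
Slice 2: Δl = 2.5/cos14.8° = 2.586 m; N'_2 = 342·cos14.8° = 330.7; c'Δl = 7.50; W sinα = 87.4
Slice 3: Δl = 1.7/cos24.5° = 1.868 m; N'_3 = 210·cos24.5° = 191.1; c'Δl = 5.42; W sinα = 87.1
Slice 4: Δl = 2.2/cos34.3° = 2.663 m; N'_4 = 230·cos34.3° = 190.0; c'Δl = 7.72; W sinα = 129.6
Slice 5: Δl = 1.4/cos44.4° = 1.959 m; N'_5 = 110·cos44.4° = 78.6; c'Δl = 5.68; W sinα = 77.0
Slice 6: Δl = 2.3/cos57.1° = 4.234 m; N'_6 = 89·cos57.1° = 48.3; c'Δl = 12.28; W sinα = 74.7
Σc'Δl = 47.3 kN/m; ΣN' = 1032.5 kN/m; ΣW sinα = 464.9 kN/m
Resisting = 47.3 + 1032.5·tan30.3° = 47.3 + 603.3 = 650.6 kN/m
FS = 650.6 / 464.9 = 1.400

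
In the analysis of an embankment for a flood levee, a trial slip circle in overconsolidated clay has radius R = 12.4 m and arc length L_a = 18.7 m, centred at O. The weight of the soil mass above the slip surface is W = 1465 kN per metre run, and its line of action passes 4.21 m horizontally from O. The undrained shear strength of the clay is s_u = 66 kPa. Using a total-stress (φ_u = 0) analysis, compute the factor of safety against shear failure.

Taking moments about the centre O, the resisting moment is provided by the undrained shear strength acting along the arc:
M_R = s_u·L_a·R = 66·18.70·12.4 = 15304.1 kN·m/m
M_D = W·d = 1465·4.21 = 6167.6 kN·m/m
FS = M_R / M_D = 15304.1 / 6167.6 = 2.481

FS = 2.48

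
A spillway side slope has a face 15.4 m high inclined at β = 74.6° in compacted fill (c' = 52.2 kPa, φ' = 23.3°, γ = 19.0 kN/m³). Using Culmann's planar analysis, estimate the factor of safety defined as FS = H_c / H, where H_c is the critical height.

H_c = (4c'/γ) · sinβ cosφ' / [1 − cos(β − φ')]
    = (4·52.2/19.0) · sin74.6°·cos23.3° / [1 − cos51.3°]
    = 10.989 · 0.8855 / 0.3748 = 25.97 m
FS = H_c / H = 25.97 / 15.4 = 1.686

FS = 1.69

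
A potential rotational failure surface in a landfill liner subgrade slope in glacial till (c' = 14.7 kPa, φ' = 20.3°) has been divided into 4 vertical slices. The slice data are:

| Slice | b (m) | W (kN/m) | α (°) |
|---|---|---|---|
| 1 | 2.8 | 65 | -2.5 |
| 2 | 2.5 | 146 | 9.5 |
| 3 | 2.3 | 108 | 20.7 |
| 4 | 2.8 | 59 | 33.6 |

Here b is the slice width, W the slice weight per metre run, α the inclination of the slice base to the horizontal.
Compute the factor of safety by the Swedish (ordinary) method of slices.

FS = 3.22

Ordinary method of slices: FS = Σ[c'·Δl_i + (W_i cosα_i)·tanφ'] / Σ W_i sinα_i, with Δl_i = b_i / cosα_i.
Slice 1: Δl = 2.8/cos(-2.5°) = 2.803 m; N'_1 = 65·cos(-2.5°) = 64.9; c'Δl = 41.20; W sinα = -2.8
Slice 2: Δl = 2.5/cos9.5° = 2.535 m; N'_2 = 146·cos9.5° = 144.0; c'Δl = 37.26; W sinα = 24.1
Slice 3: Δl = 2.3/cos20.7° = 2.459 m; N'_3 = 108·cos20.7° = 101.0; c'Δl = 36.14; W sinα = 38.2
Slice 4: Δl = 2.8/cos33.6° = 3.362 m; N'_4 = 59·cos33.6° = 49.1; c'Δl = 49.42; W sinα = 32.7
Σc'Δl = 164.0 kN/m; ΣN' = 359.1 kN/m; ΣW sinα = 92.1 kN/m
Resisting = 164.0 + 359.1·tan20.3° = 164.0 + 132.8 = 296.9 kN/m
FS = 296.9 / 92.1 = 3.224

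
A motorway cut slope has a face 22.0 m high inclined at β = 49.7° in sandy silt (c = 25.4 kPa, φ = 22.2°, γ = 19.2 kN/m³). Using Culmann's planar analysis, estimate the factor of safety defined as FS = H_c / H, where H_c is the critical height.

H_c = (4c/γ) · sinβ cosφ / [1 − cos(β − φ)]
    = (4·25.4/19.2) · sin49.7°·cos22.2° / [1 − cos27.5°]
    = 5.292 · 0.7061 / 0.1130 = 33.07 m
FS = H_c / H = 33.07 / 22.0 = 1.503

FS = 1.50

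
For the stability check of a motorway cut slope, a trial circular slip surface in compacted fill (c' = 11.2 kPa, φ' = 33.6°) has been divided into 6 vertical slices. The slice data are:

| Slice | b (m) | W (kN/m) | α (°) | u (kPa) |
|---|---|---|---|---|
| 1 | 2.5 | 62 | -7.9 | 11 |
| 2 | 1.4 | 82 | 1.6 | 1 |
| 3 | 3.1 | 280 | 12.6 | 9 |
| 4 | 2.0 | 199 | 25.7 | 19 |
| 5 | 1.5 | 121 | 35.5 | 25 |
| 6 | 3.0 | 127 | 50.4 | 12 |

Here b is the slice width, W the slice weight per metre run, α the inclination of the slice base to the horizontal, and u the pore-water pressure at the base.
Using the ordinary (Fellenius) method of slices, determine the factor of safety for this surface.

Ordinary method of slices: FS = Σ[c'·Δl_i + (W_i cosα_i − u_i·Δl_i)·tanφ'] / Σ W_i sinα_i, with Δl_i = b_i / cosα_i.
Slice 1: Δl = 2.5/cos(-7.9°) = 2.524 m; N'_1 = 62·cos(-7.9°) − 11·2.524 = 33.6; c'Δl = 28.27; W sinα = -8.5
Slice 2: Δl = 1.4/cos1.6° = 1.401 m; N'_2 = 82·cos1.6° − 1·1.401 = 80.6; c'Δl = 15.69; W sinα = 2.3
Slice 3: Δl = 3.1/cos12.6° = 3.177 m; N'_3 = 280·cos12.6° − 9·3.177 = 244.7; c'Δl = 35.58; W sinα = 61.1
Slice 4: Δl = 2.0/cos25.7° = 2.220 m; N'_4 = 199·cos25.7° − 19·2.220 = 137.1; c'Δl = 24.86; W sinα = 86.3
Slice 5: Δl = 1.5/cos35.5° = 1.842 m; N'_5 = 121·cos35.5° − 25·1.842 = 52.4; c'Δl = 20.64; W sinα = 70.3
Slice 6: Δl = 3.0/cos50.4° = 4.706 m; N'_6 = 127·cos50.4° − 12·4.706 = 24.5; c'Δl = 52.71; W sinα = 97.9
Σc'Δl = 177.7 kN/m; ΣN' = 572.9 kN/m; ΣW sinα = 309.3 kN/m
Resisting = 177.7 + 572.9·tan33.6° = 177.7 + 380.7 = 558.4 kN/m
FS = 558.4 / 309.3 = 1.806

FS = 1.81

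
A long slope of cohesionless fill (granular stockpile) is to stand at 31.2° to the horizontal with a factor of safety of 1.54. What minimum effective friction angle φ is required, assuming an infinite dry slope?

FS = tanφ/tanβ ⇒ tanφ = FS · tanβ = 1.54 · tan31.2° = 0.9327
φ = arctan(0.9327) = 43.00°

φ = 43.0°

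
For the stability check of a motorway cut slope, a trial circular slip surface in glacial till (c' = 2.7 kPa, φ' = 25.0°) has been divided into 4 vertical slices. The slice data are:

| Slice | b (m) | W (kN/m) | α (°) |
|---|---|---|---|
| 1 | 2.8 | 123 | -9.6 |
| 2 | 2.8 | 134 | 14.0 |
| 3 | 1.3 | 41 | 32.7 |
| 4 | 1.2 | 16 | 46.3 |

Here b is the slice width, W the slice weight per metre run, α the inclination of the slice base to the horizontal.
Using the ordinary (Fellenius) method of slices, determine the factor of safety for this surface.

FS = 3.57

Ordinary method of slices: FS = Σ[c'·Δl_i + (W_i cosα_i)·tanφ'] / Σ W_i sinα_i, with Δl_i = b_i / cosα_i.
Slice 1: Δl = 2.8/cos(-9.6°) = 2.840 m; N'_1 = 123·cos(-9.6°) = 121.3; c'Δl = 7.67; W sinα = -20.5
Slice 2: Δl = 2.8/cos14.0° = 2.886 m; N'_2 = 134·cos14.0° = 130.0; c'Δl = 7.79; W sinα = 32.4
Slice 3: Δl = 1.3/cos32.7° = 1.545 m; N'_3 = 41·cos32.7° = 34.5; c'Δl = 4.17; W sinα = 22.1
Slice 4: Δl = 1.2/cos46.3° = 1.737 m; N'_4 = 16·cos46.3° = 11.1; c'Δl = 4.69; W sinα = 11.6
Σc'Δl = 24.3 kN/m; ΣN' = 296.9 kN/m; ΣW sinα = 45.6 kN/m
Resisting = 24.3 + 296.9·tan25.0° = 24.3 + 138.4 = 162.7 kN/m
FS = 162.7 / 45.6 = 3.567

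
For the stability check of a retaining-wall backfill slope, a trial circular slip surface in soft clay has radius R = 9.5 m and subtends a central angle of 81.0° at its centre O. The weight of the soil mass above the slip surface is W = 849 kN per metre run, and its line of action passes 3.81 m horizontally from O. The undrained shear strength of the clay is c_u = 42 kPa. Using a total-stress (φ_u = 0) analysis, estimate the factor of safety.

Taking moments about the centre O, the resisting moment is provided by the undrained shear strength acting along the arc:
Arc length L_a = R·θ = 9.5·(81.0°·π/180) = 9.5·1.4137 = 13.43 m
M_R = c_u·L_a·R = 42·13.43·9.5 = 5358.7 kN·m/m
M_D = W·d = 849·3.81 = 3234.7 kN·m/m
FS = M_R / M_D = 5358.7 / 3234.7 = 1.657

FS = 1.66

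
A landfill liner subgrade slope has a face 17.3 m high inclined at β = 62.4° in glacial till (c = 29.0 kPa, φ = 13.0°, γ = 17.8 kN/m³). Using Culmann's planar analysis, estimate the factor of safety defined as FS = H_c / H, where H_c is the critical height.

H_c = (4c/γ) · sinβ cosφ / [1 − cos(β − φ)]
    = (4·29.0/17.8) · sin62.4°·cos13.0° / [1 − cos49.4°]
    = 6.517 · 0.8635 / 0.3492 = 16.11 m
FS = H_c / H = 16.11 / 17.3 = 0.931

FS = 0.93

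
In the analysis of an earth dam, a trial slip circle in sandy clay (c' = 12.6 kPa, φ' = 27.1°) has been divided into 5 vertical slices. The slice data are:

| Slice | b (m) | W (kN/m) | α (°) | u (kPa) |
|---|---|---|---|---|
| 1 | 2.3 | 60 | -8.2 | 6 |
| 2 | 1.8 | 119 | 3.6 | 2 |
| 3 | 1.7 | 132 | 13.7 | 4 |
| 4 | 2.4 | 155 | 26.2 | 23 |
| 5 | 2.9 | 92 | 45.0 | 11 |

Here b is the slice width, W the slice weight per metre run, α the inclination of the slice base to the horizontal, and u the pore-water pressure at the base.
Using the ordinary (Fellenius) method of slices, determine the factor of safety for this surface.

FS = 2.16

Ordinary method of slices: FS = Σ[c'·Δl_i + (W_i cosα_i − u_i·Δl_i)·tanφ'] / Σ W_i sinα_i, with Δl_i = b_i / cosα_i.
Slice 1: Δl = 2.3/cos(-8.2°) = 2.324 m; N'_1 = 60·cos(-8.2°) − 6·2.324 = 45.4; c'Δl = 29.28; W sinα = -8.6
Slice 2: Δl = 1.8/cos3.6° = 1.804 m; N'_2 = 119·cos3.6° − 2·1.804 = 115.2; c'Δl = 22.72; W sinα = 7.5
Slice 3: Δl = 1.7/cos13.7° = 1.750 m; N'_3 = 132·cos13.7° − 4·1.750 = 121.2; c'Δl = 22.05; W sinα = 31.3
Slice 4: Δl = 2.4/cos26.2° = 2.675 m; N'_4 = 155·cos26.2° − 23·2.675 = 77.6; c'Δl = 33.70; W sinα = 68.4
Slice 5: Δl = 2.9/cos45.0° = 4.101 m; N'_5 = 92·cos45.0° − 11·4.101 = 19.9; c'Δl = 51.68; W sinα = 65.1
Σc'Δl = 159.4 kN/m; ΣN' = 379.3 kN/m; ΣW sinα = 163.7 kN/m
Resisting = 159.4 + 379.3·tan27.1° = 159.4 + 194.1 = 353.5 kN/m
FS = 353.5 / 163.7 = 2.160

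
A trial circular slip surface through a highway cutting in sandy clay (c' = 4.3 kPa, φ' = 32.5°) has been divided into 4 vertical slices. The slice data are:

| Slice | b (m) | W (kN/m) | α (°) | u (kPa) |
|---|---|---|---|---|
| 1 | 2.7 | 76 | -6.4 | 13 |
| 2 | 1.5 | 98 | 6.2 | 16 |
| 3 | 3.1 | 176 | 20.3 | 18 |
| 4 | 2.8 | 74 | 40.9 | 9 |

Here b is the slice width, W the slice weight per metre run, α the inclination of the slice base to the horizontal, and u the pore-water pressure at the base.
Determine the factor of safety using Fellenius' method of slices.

FS = 1.81

Ordinary method of slices: FS = Σ[c'·Δl_i + (W_i cosα_i − u_i·Δl_i)·tanφ'] / Σ W_i sinα_i, with Δl_i = b_i / cosα_i.
Slice 1: Δl = 2.7/cos(-6.4°) = 2.717 m; N'_1 = 76·cos(-6.4°) − 13·2.717 = 40.2; c'Δl = 11.68; W sinα = -8.5
Slice 2: Δl = 1.5/cos6.2° = 1.509 m; N'_2 = 98·cos6.2° − 16·1.509 = 73.3; c'Δl = 6.49; W sinα = 10.6
Slice 3: Δl = 3.1/cos20.3° = 3.305 m; N'_3 = 176·cos20.3° − 18·3.305 = 105.6; c'Δl = 14.21; W sinα = 61.1
Slice 4: Δl = 2.8/cos40.9° = 3.704 m; N'_4 = 74·cos40.9° − 9·3.704 = 22.6; c'Δl = 15.93; W sinα = 48.5
Σc'Δl = 48.3 kN/m; ΣN' = 241.7 kN/m; ΣW sinα = 111.6 kN/m
Resisting = 48.3 + 241.7·tan32.5° = 48.3 + 154.0 = 202.3 kN/m
FS = 202.3 / 111.6 = 1.812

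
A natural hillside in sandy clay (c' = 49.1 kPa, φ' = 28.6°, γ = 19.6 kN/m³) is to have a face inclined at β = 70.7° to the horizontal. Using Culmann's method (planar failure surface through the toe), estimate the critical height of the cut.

H_c = 32.18 m

Culmann's analysis gives the critical failure plane at α_cr = (β + φ')/2 = (70.7 + 28.6)/2 = 49.7°, and the critical height
H_c = (4c'/γ) · sinβ cosφ' / [1 − cos(β − φ')]
    = (4·49.1/19.6) · sin70.7°·cos28.6° / [1 − cos(42.1°)]
    = 10.020 · 0.9438·0.8780 / [1 − 0.7420]
    = 10.020 · 0.8286 / 0.2580
    = 32.18 m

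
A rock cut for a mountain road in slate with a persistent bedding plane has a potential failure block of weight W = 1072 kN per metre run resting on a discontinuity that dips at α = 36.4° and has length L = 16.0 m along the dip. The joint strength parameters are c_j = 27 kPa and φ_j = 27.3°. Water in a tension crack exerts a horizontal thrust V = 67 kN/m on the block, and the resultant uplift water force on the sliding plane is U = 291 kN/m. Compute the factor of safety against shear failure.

FS = 1.02

Resolving the block weight along and normal to the plane and applying the Mohr–Coulomb strength on the joint:
N' = W cosα − U − V sinα = 1072·cos36.4° − 291 − 67·sin36.4° = 532.1 kN/m
Driving force T = W sinα + V cosα = 1072·sin36.4° + 67·cos36.4° = 690.1 kN/m
Resisting force R = c_j·L + N'·tanφ_j = 27·16.0 + 532.1·tan27.3° = 432.0 + 274.6 = 706.6 kN/m
FS = R / T = 706.6 / 690.1 = 1.024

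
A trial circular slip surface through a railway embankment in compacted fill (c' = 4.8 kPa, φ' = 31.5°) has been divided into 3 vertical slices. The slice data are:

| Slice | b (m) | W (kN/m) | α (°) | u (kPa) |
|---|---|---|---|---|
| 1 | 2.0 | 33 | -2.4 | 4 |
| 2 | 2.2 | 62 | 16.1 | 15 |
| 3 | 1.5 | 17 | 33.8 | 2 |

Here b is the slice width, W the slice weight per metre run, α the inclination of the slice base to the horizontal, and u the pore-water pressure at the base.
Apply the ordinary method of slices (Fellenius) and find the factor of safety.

FS = 2.63

Ordinary method of slices: FS = Σ[c'·Δl_i + (W_i cosα_i − u_i·Δl_i)·tanφ'] / Σ W_i sinα_i, with Δl_i = b_i / cosα_i.
Slice 1: Δl = 2.0/cos(-2.4°) = 2.002 m; N'_1 = 33·cos(-2.4°) − 4·2.002 = 25.0; c'Δl = 9.61; W sinα = -1.4
Slice 2: Δl = 2.2/cos16.1° = 2.290 m; N'_2 = 62·cos16.1° − 15·2.290 = 25.2; c'Δl = 10.99; W sinα = 17.2
Slice 3: Δl = 1.5/cos33.8° = 1.805 m; N'_3 = 17·cos33.8° − 2·1.805 = 10.5; c'Δl = 8.66; W sinα = 9.5
Σc'Δl = 29.3 kN/m; ΣN' = 60.7 kN/m; ΣW sinα = 25.3 kN/m
Resisting = 29.3 + 60.7·tan31.5° = 29.3 + 37.2 = 66.5 kN/m
FS = 66.5 / 25.3 = 2.630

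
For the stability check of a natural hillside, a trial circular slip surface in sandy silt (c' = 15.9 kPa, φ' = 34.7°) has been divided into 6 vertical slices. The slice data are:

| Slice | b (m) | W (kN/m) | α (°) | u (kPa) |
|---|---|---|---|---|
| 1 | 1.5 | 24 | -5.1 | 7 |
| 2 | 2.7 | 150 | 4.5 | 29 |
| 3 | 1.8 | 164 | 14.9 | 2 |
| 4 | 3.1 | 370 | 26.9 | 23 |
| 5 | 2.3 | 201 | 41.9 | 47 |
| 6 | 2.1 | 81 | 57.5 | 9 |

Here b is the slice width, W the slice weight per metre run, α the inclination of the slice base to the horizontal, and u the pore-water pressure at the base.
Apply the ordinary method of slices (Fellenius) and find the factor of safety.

Ordinary method of slices: FS = Σ[c'·Δl_i + (W_i cosα_i − u_i·Δl_i)·tanφ'] / Σ W_i sinα_i, with Δl_i = b_i / cosα_i.
Slice 1: Δl = 1.5/cos(-5.1°) = 1.506 m; N'_1 = 24·cos(-5.1°) − 7·1.506 = 13.4; c'Δl = 23.94; W sinα = -2.1
Slice 2: Δl = 2.7/cos4.5° = 2.708 m; N'_2 = 150·cos4.5° − 29·2.708 = 71.0; c'Δl = 43.06; W sinα = 11.8
Slice 3: Δl = 1.8/cos14.9° = 1.863 m; N'_3 = 164·cos14.9° − 2·1.863 = 154.8; c'Δl = 29.62; W sinα = 42.2
Slice 4: Δl = 3.1/cos26.9° = 3.476 m; N'_4 = 370·cos26.9° − 23·3.476 = 250.0; c'Δl = 55.27; W sinα = 167.4
Slice 5: Δl = 2.3/cos41.9° = 3.090 m; N'_5 = 201·cos41.9° − 47·3.090 = 4.4; c'Δl = 49.13; W sinα = 134.2
Slice 6: Δl = 2.1/cos57.5° = 3.908 m; N'_6 = 81·cos57.5° − 9·3.908 = 8.3; c'Δl = 62.14; W sinα = 68.3
Σc'Δl = 263.2 kN/m; ΣN' = 501.9 kN/m; ΣW sinα = 421.8 kN/m
Resisting = 263.2 + 501.9·tan34.7° = 263.2 + 347.5 = 610.7 kN/m
FS = 610.7 / 421.8 = 1.448

FS = 1.45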